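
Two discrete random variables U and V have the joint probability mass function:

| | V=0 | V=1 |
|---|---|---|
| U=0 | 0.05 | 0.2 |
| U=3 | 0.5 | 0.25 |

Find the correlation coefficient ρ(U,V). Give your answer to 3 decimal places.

-0.406

E[U] = 2.25,  E[V] = 0.45
E[UV] = 0.75
Cov(U,V) = E[UV] − E[U]E[V] = 0.75 − (2.25)(0.45) = -0.2625
Var(U) = 1.6875,  Var(V) = 0.2475
ρ = -0.2625 / √(1.6875·0.2475) ≈ -0.406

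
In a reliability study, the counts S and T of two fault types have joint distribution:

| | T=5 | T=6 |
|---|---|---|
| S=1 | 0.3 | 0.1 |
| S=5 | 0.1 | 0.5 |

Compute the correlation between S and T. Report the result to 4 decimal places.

E[S] = 3.4,  E[T] = 5.6
E[ST] = 19.6
Cov(S,T) = E[ST] − E[S]E[T] = 19.6 − (3.4)(5.6) = 0.56
var(S) = 3.84,  var(T) = 0.24
ρ = 0.56 / √(3.84·0.24) ≈ 0.5833

0.5833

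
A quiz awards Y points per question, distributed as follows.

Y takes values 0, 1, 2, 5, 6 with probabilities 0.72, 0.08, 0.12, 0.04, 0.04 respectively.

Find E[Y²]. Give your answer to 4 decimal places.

E[Y²] = (0)²(0.72) + (1)²(0.08) + (2)²(0.12) + (5)²(0.04) + (6)²(0.04) = 3

3.0000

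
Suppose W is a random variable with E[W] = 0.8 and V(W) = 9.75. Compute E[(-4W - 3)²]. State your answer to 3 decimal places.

E[-4W - 3] = -4·0.8 − 3 = -6.2
V(-4W - 3) = (-4)²·9.75 = 156
E[(-4W - 3)²] = V((-4W - 3)) + (E[(-4W - 3)])² = 156 + (-6.2)² = 194.44

194.440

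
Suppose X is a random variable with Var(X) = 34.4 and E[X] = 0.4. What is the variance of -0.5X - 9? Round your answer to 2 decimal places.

8.60

Var(-0.5X - 9) = (-0.5)²·Var(X) = 0.25·34.4 = 8.6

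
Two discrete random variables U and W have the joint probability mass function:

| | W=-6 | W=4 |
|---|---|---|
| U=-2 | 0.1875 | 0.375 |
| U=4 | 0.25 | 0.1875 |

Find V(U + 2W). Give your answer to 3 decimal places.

93.234

E[U] = 0.625,  E[W] = -0.375,  E[UW] = -3.75
V(U) = 9.25 − (0.625)² = 8.859375;  V(W) = 24.75 − (-0.375)² = 24.609375
Cov(U,W) = -3.75 − (0.625)(-0.375) = -3.515625
V(U + 2W) = (1)²·8.859375 + (2)²·24.609375 + 2·(1)·(2)·-3.515625 = 93.234375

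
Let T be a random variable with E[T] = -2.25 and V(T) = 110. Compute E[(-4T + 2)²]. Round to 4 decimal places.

E[-4T + 2] = -4·-2.25 + 2 = 11
V(-4T + 2) = (-4)²·110 = 1760
E[(-4T + 2)²] = V((-4T + 2)) + (E[(-4T + 2)])² = 1760 + (11)² = 1881

1881.0000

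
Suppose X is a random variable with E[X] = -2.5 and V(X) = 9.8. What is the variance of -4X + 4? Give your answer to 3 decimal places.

156.800

V(-4X + 4) = (-4)²·V(X) = 16·9.8 = 156.8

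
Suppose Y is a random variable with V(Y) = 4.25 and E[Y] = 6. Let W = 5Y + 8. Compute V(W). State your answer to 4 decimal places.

106.2500

V(5Y + 8) = (5)²·V(Y) = 25·4.25 = 106.25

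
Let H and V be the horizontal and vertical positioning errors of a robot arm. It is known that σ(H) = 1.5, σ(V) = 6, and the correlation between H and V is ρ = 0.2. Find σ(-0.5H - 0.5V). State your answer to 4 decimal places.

Var(H) = (1.5)² = 2.25;  Var(V) = (6)² = 36
cov(H,V) = ρ·σ(H)·σ(V) = 0.2·1.5·6 = 1.8
Var(-0.5H - 0.5V) = (-0.5)²·Var(H) + (-0.5)²·Var(V) + 2·(-0.5)·(-0.5)·cov(H,V)
= 0.25·2.25 + 0.25·36 + 0.5·1.8 = 10.4625
σ(-0.5H - 0.5V) = √10.4625 ≈ 3.2346

3.2346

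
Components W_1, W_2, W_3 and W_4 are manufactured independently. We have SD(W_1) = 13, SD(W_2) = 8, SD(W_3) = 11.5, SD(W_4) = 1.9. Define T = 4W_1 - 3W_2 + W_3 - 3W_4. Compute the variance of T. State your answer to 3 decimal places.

3444.740

var(W_1) = 169, var(W_2) = 64, var(W_3) = 132.25, var(W_4) = 3.61
By independence, var(T) = (4)²var(W_1) + (-3)²var(W_2) + (1)²var(W_3) + (-3)²var(W_4)
= (4)²·169 + (-3)²·64 + (1)²·132.25 + (-3)²·3.61 = 3444.74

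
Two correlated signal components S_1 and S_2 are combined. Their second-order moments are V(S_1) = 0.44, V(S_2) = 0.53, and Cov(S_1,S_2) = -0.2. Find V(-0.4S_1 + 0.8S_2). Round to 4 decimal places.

0.5376

V(-0.4S_1 + 0.8S_2) = (-0.4)²·V(S_1) + (0.8)²·V(S_2) + 2·(-0.4)·(0.8)·Cov(S_1,S_2)
= 0.16·0.44 + 0.64·0.53 + -0.64·-0.2 = 0.5376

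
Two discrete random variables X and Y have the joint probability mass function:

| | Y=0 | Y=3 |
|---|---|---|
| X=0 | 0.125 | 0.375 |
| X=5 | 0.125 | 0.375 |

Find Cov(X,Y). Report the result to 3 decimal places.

E[X] = 2.5,  E[Y] = 2.25
E[XY] = 5.625
Cov(X,Y) = E[XY] − E[X]E[Y] = 5.625 − (2.5)(2.25) = 0

0.000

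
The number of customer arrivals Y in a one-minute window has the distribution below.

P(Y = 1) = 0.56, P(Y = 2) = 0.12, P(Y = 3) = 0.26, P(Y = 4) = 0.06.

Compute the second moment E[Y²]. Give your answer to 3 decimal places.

E[Y²] = (1)²(0.56) + (2)²(0.12) + (3)²(0.26) + (4)²(0.06) = 4.34

4.340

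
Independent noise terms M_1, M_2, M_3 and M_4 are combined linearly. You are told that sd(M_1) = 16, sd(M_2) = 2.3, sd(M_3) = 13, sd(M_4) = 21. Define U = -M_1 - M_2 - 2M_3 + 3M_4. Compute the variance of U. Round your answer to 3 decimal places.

Var(M_1) = 256, Var(M_2) = 5.29, Var(M_3) = 169, Var(M_4) = 441
By independence, Var(U) = (-1)²Var(M_1) + (-1)²Var(M_2) + (-2)²Var(M_3) + (3)²Var(M_4)
= (-1)²·256 + (-1)²·5.29 + (-2)²·169 + (3)²·441 = 4906.29

4906.290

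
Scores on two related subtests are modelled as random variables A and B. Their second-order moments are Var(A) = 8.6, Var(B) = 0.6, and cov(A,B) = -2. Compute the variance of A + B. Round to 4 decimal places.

Var(A + B) = (1)²·Var(A) + (1)²·Var(B) + 2·(1)·(1)·cov(A,B)
= 1·8.6 + 1·0.6 + 2·-2 = 5.2

5.2000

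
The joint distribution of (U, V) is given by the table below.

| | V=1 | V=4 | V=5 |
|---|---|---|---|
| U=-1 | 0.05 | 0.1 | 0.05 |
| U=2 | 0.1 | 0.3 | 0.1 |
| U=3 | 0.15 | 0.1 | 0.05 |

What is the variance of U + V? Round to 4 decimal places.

3.8000

E[U] = 1.7,  E[V] = 3.3,  E[UV] = 5.3
var(U) = 4.9 − (1.7)² = 2.01;  var(V) = 13.3 − (3.3)² = 2.41
Cov(U,V) = 5.3 − (1.7)(3.3) = -0.31
var(U + V) = (1)²·2.01 + (1)²·2.41 + 2·(1)·(1)·-0.31 = 3.8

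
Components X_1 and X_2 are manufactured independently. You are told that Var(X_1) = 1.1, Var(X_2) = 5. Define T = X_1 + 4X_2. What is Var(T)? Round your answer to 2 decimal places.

By independence, Var(T) = (1)²Var(X_1) + (4)²Var(X_2)
= (1)²·1.1 + (4)²·5 = 81.1

81.10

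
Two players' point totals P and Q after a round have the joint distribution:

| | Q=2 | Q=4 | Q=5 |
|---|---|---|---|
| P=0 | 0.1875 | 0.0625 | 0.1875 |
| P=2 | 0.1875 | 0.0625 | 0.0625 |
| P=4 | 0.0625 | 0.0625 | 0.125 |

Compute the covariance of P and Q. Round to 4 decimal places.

E[P] = 1.625,  E[Q] = 3.5
E[PQ] = 5.875
cov(P,Q) = E[PQ] − E[P]E[Q] = 5.875 − (1.625)(3.5) = 0.1875

0.1875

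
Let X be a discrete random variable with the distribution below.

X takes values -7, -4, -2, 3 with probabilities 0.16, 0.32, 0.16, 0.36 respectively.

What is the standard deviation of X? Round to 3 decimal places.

3.762

E[X] = (-7)(0.16) + (-4)(0.32) + (-2)(0.16) + (3)(0.36) = -1.64
E[X²] = (-7)²(0.16) + (-4)²(0.32) + (-2)²(0.16) + (3)²(0.36) = 16.84
V(X) = E[X²] − (E[X])² = 16.84 − (-1.64)² = 14.1504
SD(X) = √14.1504 ≈ 3.762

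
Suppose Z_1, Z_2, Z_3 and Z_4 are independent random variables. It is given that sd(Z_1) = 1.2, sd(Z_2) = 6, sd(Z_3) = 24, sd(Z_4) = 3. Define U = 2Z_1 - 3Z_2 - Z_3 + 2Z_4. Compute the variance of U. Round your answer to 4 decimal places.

var(Z_1) = 1.44, var(Z_2) = 36, var(Z_3) = 576, var(Z_4) = 9
By independence, var(U) = (2)²var(Z_1) + (-3)²var(Z_2) + (-1)²var(Z_3) + (2)²var(Z_4)
= (2)²·1.44 + (-3)²·36 + (-1)²·576 + (2)²·9 = 941.76

941.7600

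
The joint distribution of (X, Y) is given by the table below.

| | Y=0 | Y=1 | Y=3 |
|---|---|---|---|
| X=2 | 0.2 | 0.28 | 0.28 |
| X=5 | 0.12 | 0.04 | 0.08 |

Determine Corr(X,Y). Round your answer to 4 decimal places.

E[X] = 2.72,  E[Y] = 1.4
E[XY] = 3.64
Cov(X,Y) = E[XY] − E[X]E[Y] = 3.64 − (2.72)(1.4) = -0.168
V(X) = 1.6416,  V(Y) = 1.6
ρ = -0.168 / √(1.6416·1.6) ≈ -0.1037

-0.1037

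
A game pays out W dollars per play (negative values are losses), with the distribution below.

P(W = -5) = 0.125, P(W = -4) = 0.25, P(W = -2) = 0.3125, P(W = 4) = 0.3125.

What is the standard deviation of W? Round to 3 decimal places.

E[W] = (-5)(0.125) + (-4)(0.25) + (-2)(0.3125) + (4)(0.3125) = -1
E[W²] = (-5)²(0.125) + (-4)²(0.25) + (-2)²(0.3125) + (4)²(0.3125) = 13.375
var(W) = E[W²] − (E[W])² = 13.375 − (-1)² = 12.375
SD(W) = √12.375 ≈ 3.518

3.518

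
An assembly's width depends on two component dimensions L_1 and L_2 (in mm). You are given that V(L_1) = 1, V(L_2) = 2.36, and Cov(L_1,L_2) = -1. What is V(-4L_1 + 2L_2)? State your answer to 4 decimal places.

41.4400

V(-4L_1 + 2L_2) = (-4)²·V(L_1) + (2)²·V(L_2) + 2·(-4)·(2)·Cov(L_1,L_2)
= 16·1 + 4·2.36 + -16·-1 = 41.44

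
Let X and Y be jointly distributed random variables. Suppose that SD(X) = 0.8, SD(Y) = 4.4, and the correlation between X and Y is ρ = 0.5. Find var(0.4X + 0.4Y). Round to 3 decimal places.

3.763

var(X) = (0.8)² = 0.64;  var(Y) = (4.4)² = 19.36
Cov(X,Y) = ρ·SD(X)·SD(Y) = 0.5·0.8·4.4 = 1.76
var(0.4X + 0.4Y) = (0.4)²·var(X) + (0.4)²·var(Y) + 2·(0.4)·(0.4)·Cov(X,Y)
= 0.16·0.64 + 0.16·19.36 + 0.32·1.76 = 3.7632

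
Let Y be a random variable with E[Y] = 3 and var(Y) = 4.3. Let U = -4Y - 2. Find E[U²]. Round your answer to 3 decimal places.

264.800

E[-4Y - 2] = -4·3 − 2 = -14
var(-4Y - 2) = (-4)²·4.3 = 68.8
E[U²] = var(U) + (E[U])² = 68.8 + (-14)² = 264.8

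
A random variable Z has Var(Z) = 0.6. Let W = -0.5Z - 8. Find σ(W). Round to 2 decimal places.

0.39

Var(-0.5Z - 8) = (-0.5)²·0.6 = 0.15
σ(W) = √0.15 ≈ 0.39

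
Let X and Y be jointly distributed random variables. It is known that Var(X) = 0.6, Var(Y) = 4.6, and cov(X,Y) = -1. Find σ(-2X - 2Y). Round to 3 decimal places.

3.578

Var(-2X - 2Y) = (-2)²·Var(X) + (-2)²·Var(Y) + 2·(-2)·(-2)·cov(X,Y)
= 4·0.6 + 4·4.6 + 8·-1 = 12.8
σ(-2X - 2Y) = √12.8 ≈ 3.578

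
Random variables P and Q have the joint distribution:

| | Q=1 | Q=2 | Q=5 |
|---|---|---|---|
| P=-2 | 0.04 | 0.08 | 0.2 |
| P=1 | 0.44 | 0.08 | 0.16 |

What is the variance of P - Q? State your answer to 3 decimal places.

7.526

E[P] = 0.04,  E[Q] = 2.6,  E[PQ] = -1
V(P) = 1.96 − (0.04)² = 1.9584;  V(Q) = 10.12 − (2.6)² = 3.36
Cov(P,Q) = -1 − (0.04)(2.6) = -1.104
V(P - Q) = (1)²·1.9584 + (-1)²·3.36 + 2·(1)·(-1)·-1.104 = 7.5264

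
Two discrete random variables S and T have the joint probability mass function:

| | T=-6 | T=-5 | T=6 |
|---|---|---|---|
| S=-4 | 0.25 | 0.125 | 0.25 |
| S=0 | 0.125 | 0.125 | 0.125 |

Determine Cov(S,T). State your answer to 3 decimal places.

-0.625

E[S] = -2.5,  E[T] = -1.25
E[ST] = 2.5
Cov(S,T) = E[ST] − E[S]E[T] = 2.5 − (-2.5)(-1.25) = -0.625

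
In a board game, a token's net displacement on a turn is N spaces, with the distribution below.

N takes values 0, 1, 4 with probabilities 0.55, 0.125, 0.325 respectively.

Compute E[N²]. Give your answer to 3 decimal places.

E[N²] = (0)²(0.55) + (1)²(0.125) + (4)²(0.325) = 5.325

5.325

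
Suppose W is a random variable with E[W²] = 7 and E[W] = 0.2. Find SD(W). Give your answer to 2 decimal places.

var(W) = 7 − (0.2)² = 6.96
SD(W) = √6.96 ≈ 2.64

2.64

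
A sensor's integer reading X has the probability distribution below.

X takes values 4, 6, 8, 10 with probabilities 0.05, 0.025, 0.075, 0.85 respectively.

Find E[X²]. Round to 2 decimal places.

91.50

E[X²] = (4)²(0.05) + (6)²(0.025) + (8)²(0.075) + (10)²(0.85) = 91.5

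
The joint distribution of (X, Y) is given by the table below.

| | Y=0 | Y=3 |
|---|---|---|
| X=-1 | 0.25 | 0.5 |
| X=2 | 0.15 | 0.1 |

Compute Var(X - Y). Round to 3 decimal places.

4.748

E[X] = -0.25,  E[Y] = 1.8,  E[XY] = -0.9
Var(X) = 1.75 − (-0.25)² = 1.6875;  Var(Y) = 5.4 − (1.8)² = 2.16
Cov(X,Y) = -0.9 − (-0.25)(1.8) = -0.45
Var(X - Y) = (1)²·1.6875 + (-1)²·2.16 + 2·(1)·(-1)·-0.45 = 4.7475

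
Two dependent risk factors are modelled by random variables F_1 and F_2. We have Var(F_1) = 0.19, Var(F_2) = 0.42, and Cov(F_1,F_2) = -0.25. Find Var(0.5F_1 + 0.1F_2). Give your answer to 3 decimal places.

0.027

Var(0.5F_1 + 0.1F_2) = (0.5)²·Var(F_1) + (0.1)²·Var(F_2) + 2·(0.5)·(0.1)·Cov(F_1,F_2)
= 0.25·0.19 + 0.01·0.42 + 0.1·-0.25 = 0.0267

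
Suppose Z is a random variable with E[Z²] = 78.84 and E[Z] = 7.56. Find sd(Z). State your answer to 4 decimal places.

4.6569

Var(Z) = 78.84 − (7.56)² = 21.6864
sd(Z) = √21.6864 ≈ 4.6569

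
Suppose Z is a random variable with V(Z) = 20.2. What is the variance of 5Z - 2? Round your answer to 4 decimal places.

505.0000

V(5Z - 2) = (5)²·V(Z) = 25·20.2 = 505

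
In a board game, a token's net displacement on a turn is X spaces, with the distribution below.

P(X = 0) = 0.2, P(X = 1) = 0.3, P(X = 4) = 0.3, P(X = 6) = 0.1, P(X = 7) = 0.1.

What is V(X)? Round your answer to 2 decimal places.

5.76

E[X] = (0)(0.2) + (1)(0.3) + (4)(0.3) + (6)(0.1) + (7)(0.1) = 2.8
E[X²] = (0)²(0.2) + (1)²(0.3) + (4)²(0.3) + (6)²(0.1) + (7)²(0.1) = 13.6
V(X) = E[X²] − (E[X])² = 13.6 − (2.8)² = 5.76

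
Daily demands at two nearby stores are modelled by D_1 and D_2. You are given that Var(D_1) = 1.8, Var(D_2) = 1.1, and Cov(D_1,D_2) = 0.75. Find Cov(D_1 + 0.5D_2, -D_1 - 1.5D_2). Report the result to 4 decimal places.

-4.1250

Cov(D_1 + 0.5D_2, -D_1 - 1.5D_2) = (1)(-1)Var(D_1) + (0.5)(-1.5)Var(D_2) + [(1)(-1.5) + (0.5)(-1)]Cov(D_1,D_2)
= -1·1.8 + -0.75·1.1 + -2·0.75 = -4.125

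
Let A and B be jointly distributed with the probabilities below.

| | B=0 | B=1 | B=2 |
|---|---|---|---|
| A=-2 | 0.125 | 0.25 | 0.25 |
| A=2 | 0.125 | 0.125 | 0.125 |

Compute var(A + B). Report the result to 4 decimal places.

3.9844

E[A] = -0.5,  E[B] = 1.125,  E[AB] = -0.75
var(A) = 4 − (-0.5)² = 3.75;  var(B) = 1.875 − (1.125)² = 0.609375
Cov(A,B) = -0.75 − (-0.5)(1.125) = -0.1875
var(A + B) = (1)²·3.75 + (1)²·0.609375 + 2·(1)·(1)·-0.1875 = 3.984375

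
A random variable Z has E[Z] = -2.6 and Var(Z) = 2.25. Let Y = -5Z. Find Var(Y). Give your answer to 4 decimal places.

56.2500

Var(-5Z) = (-5)²·Var(Z) = 25·2.25 = 56.25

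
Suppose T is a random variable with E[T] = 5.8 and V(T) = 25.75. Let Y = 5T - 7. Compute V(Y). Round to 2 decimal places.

643.75

V(5T - 7) = (5)²·V(T) = 25·25.75 = 643.75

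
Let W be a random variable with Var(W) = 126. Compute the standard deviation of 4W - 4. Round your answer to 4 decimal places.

Var(4W - 4) = (4)²·126 = 2016
σ(4W - 4) = √2016 ≈ 44.8999

44.8999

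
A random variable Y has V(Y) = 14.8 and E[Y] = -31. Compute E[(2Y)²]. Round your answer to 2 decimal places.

E[2Y] = 2·-31 = -62
V(2Y) = (2)²·14.8 = 59.2
E[(2Y)²] = V((2Y)) + (E[(2Y)])² = 59.2 + (-62)² = 3903.2

3903.20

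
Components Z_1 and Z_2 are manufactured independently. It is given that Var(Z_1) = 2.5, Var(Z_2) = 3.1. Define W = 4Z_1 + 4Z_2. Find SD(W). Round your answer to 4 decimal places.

By independence, Var(W) = (4)²Var(Z_1) + (4)²Var(Z_2)
= (4)²·2.5 + (4)²·3.1 = 89.6
SD(W) = √89.6 ≈ 9.4657

9.4657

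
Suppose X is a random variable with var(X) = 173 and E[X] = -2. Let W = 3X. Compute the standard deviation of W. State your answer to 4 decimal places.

var(3X) = (3)²·173 = 1557
SD(W) = √1557 ≈ 39.4588

39.4588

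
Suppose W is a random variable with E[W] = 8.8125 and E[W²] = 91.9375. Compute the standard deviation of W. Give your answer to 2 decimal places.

Var(W) = 91.9375 − (8.8125)² = 14.27734375
SD(W) = √14.27734375 ≈ 3.78

3.78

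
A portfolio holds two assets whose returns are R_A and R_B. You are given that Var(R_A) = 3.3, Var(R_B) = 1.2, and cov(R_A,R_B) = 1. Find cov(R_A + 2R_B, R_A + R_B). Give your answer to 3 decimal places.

cov(R_A + 2R_B, R_A + R_B) = (1)(1)Var(R_A) + (2)(1)Var(R_B) + [(1)(1) + (2)(1)]cov(R_A,R_B)
= 1·3.3 + 2·1.2 + 3·1 = 8.7

8.700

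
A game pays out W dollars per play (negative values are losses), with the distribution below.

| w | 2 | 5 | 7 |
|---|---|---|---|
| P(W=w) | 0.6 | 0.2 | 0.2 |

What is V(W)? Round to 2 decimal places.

E[W] = (2)(0.6) + (5)(0.2) + (7)(0.2) = 3.6
E[W²] = (2)²(0.6) + (5)²(0.2) + (7)²(0.2) = 17.2
V(W) = E[W²] − (E[W])² = 17.2 − (3.6)² = 4.24

4.24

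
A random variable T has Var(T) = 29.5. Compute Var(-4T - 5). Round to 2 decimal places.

472.00

Var(-4T - 5) = (-4)²·Var(T) = 16·29.5 = 472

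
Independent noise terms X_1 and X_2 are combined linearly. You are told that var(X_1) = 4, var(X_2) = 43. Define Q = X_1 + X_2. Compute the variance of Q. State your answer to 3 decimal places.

47.000

By independence, var(Q) = (1)²var(X_1) + (1)²var(X_2)
= (1)²·4 + (1)²·43 = 47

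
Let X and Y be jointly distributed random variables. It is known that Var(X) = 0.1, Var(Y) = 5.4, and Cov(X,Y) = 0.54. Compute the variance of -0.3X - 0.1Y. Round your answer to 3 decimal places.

Var(-0.3X - 0.1Y) = (-0.3)²·Var(X) + (-0.1)²·Var(Y) + 2·(-0.3)·(-0.1)·Cov(X,Y)
= 0.09·0.1 + 0.01·5.4 + 0.06·0.54 = 0.0954

0.095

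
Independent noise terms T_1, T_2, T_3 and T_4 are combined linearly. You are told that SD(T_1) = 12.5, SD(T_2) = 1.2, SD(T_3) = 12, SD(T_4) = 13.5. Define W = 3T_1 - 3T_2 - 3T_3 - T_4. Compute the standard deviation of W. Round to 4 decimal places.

53.8281

Var(T_1) = 156.25, Var(T_2) = 1.44, Var(T_3) = 144, Var(T_4) = 182.25
By independence, Var(W) = (3)²Var(T_1) + (-3)²Var(T_2) + (-3)²Var(T_3) + (-1)²Var(T_4)
= (3)²·156.25 + (-3)²·1.44 + (-3)²·144 + (-1)²·182.25 = 2897.46
SD(W) = √2897.46 ≈ 53.8281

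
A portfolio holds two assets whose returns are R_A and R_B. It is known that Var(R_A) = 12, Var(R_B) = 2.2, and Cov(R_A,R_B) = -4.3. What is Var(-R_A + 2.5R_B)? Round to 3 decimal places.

Var(-R_A + 2.5R_B) = (-1)²·Var(R_A) + (2.5)²·Var(R_B) + 2·(-1)·(2.5)·Cov(R_A,R_B)
= 1·12 + 6.25·2.2 + -5·-4.3 = 47.25

47.250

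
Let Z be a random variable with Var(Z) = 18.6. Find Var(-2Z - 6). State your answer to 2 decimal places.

74.40

Var(-2Z - 6) = (-2)²·Var(Z) = 4·18.6 = 74.4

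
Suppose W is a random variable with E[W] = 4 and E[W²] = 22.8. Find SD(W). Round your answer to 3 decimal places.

Var(W) = 22.8 − (4)² = 6.8
SD(W) = √6.8 ≈ 2.608

2.608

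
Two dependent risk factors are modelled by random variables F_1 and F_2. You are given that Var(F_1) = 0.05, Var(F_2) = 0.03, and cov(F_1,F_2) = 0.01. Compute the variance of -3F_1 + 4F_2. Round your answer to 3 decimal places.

Var(-3F_1 + 4F_2) = (-3)²·Var(F_1) + (4)²·Var(F_2) + 2·(-3)·(4)·cov(F_1,F_2)
= 9·0.05 + 16·0.03 + -24·0.01 = 0.69

0.690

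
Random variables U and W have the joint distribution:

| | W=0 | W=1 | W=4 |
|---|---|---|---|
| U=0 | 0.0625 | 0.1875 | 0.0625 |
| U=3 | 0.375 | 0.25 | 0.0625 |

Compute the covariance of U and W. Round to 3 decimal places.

E[U] = 2.0625,  E[W] = 0.9375
E[UW] = 1.5
cov(U,W) = E[UW] − E[U]E[W] = 1.5 − (2.0625)(0.9375) = -0.43359375

-0.434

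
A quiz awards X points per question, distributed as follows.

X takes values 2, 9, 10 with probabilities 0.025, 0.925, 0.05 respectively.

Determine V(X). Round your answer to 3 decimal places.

1.259

E[X] = (2)(0.025) + (9)(0.925) + (10)(0.05) = 8.875
E[X²] = (2)²(0.025) + (9)²(0.925) + (10)²(0.05) = 80.025
V(X) = E[X²] − (E[X])² = 80.025 − (8.875)² = 1.259375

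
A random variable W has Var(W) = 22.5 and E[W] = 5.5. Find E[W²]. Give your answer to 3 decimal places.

E[W²] = Var(W) + (E[W])² = 22.5 + (5.5)² = 52.75

52.750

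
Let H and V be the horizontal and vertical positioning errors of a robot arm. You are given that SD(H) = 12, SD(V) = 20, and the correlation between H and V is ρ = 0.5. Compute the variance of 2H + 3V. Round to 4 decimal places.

5616.0000

Var(H) = (12)² = 144;  Var(V) = (20)² = 400
Cov(H,V) = ρ·SD(H)·SD(V) = 0.5·12·20 = 120
Var(2H + 3V) = (2)²·Var(H) + (3)²·Var(V) + 2·(2)·(3)·Cov(H,V)
= 4·144 + 9·400 + 12·120 = 5616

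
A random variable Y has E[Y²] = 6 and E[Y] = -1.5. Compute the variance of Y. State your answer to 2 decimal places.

3.75

V(Y) = 6 − (-1.5)² = 3.75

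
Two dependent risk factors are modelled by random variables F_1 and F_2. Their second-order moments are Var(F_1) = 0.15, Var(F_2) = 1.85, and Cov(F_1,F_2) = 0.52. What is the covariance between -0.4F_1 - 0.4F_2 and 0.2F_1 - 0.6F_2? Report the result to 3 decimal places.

0.515

Cov(-0.4F_1 - 0.4F_2, 0.2F_1 - 0.6F_2) = (-0.4)(0.2)Var(F_1) + (-0.4)(-0.6)Var(F_2) + [(-0.4)(-0.6) + (-0.4)(0.2)]Cov(F_1,F_2)
= -0.08·0.15 + 0.24·1.85 + 0.16·0.52 = 0.5152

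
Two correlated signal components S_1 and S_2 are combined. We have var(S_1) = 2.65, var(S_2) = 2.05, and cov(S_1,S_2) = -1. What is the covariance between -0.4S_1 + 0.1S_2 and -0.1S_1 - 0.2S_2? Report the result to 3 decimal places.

-0.005

cov(-0.4S_1 + 0.1S_2, -0.1S_1 - 0.2S_2) = (-0.4)(-0.1)var(S_1) + (0.1)(-0.2)var(S_2) + [(-0.4)(-0.2) + (0.1)(-0.1)]cov(S_1,S_2)
= 0.04·2.65 + -0.02·2.05 + 0.07·-1 = -0.005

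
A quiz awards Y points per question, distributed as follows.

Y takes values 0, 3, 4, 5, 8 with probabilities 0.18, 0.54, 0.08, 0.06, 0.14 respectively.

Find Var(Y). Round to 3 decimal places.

E[Y] = (0)(0.18) + (3)(0.54) + (4)(0.08) + (5)(0.06) + (8)(0.14) = 3.36
E[Y²] = (0)²(0.18) + (3)²(0.54) + (4)²(0.08) + (5)²(0.06) + (8)²(0.14) = 16.6
Var(Y) = E[Y²] − (E[Y])² = 16.6 − (3.36)² = 5.3104

5.310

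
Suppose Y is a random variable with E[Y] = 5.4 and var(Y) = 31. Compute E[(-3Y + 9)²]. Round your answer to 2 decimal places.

330.84

E[-3Y + 9] = -3·5.4 + 9 = -7.2
var(-3Y + 9) = (-3)²·31 = 279
E[(-3Y + 9)²] = var((-3Y + 9)) + (E[(-3Y + 9)])² = 279 + (-7.2)² = 330.84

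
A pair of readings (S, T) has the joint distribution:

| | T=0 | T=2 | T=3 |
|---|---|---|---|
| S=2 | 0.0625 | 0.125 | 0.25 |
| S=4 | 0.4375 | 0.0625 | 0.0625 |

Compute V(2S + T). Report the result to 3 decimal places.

2.371

E[S] = 3.125,  E[T] = 1.3125,  E[ST] = 3.25
V(S) = 10.75 − (3.125)² = 0.984375;  V(T) = 3.5625 − (1.3125)² = 1.83984375
Cov(S,T) = 3.25 − (3.125)(1.3125) = -0.8515625
V(2S + T) = (2)²·0.984375 + (1)²·1.83984375 + 2·(2)·(1)·-0.8515625 = 2.37109375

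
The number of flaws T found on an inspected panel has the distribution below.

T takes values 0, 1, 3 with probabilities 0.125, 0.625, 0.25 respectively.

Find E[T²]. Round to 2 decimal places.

E[T²] = (0)²(0.125) + (1)²(0.625) + (3)²(0.25) = 2.875

2.88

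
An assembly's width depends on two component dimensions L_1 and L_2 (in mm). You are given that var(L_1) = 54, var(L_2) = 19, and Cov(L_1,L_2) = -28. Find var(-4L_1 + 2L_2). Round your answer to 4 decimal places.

1388.0000

var(-4L_1 + 2L_2) = (-4)²·var(L_1) + (2)²·var(L_2) + 2·(-4)·(2)·Cov(L_1,L_2)
= 16·54 + 4·19 + -16·-28 = 1388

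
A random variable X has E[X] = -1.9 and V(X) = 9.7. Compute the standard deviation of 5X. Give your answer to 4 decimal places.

V(5X) = (5)²·9.7 = 242.5
SD(5X) = √242.5 ≈ 15.5724

15.5724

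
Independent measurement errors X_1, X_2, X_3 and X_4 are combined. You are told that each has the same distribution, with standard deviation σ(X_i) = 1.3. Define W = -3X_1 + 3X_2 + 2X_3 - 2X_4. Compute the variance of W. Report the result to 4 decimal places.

V(X_i) = (1.3)² = 1.69
By independence, V(W) = (-3)²V(X_1) + (3)²V(X_2) + (2)²V(X_3) + (-2)²V(X_4)
= (-3)²·1.69 + (3)²·1.69 + (2)²·1.69 + (-2)²·1.69 = 43.94

43.9400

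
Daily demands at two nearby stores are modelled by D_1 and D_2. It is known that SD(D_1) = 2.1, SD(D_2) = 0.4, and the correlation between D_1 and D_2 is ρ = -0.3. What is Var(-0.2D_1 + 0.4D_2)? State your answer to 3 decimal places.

Var(D_1) = (2.1)² = 4.41;  Var(D_2) = (0.4)² = 0.16
cov(D_1,D_2) = ρ·SD(D_1)·SD(D_2) = -0.3·2.1·0.4 = -0.252
Var(-0.2D_1 + 0.4D_2) = (-0.2)²·Var(D_1) + (0.4)²·Var(D_2) + 2·(-0.2)·(0.4)·cov(D_1,D_2)
= 0.04·4.41 + 0.16·0.16 + -0.16·-0.252 = 0.24232

0.242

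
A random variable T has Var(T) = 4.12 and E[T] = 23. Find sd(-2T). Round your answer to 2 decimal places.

Var(-2T) = (-2)²·4.12 = 16.48
sd(-2T) = √16.48 ≈ 4.06

4.06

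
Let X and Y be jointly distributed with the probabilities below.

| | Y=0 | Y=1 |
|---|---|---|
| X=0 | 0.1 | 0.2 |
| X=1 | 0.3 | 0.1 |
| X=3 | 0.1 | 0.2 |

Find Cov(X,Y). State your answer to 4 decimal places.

0.0500

E[X] = 1.3,  E[Y] = 0.5
E[XY] = 0.7
Cov(X,Y) = E[XY] − E[X]E[Y] = 0.7 − (1.3)(0.5) = 0.05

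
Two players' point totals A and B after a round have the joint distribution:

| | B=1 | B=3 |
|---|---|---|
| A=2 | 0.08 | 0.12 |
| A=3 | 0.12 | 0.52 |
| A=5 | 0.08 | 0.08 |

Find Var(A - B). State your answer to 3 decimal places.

1.818

E[A] = 3.12,  E[B] = 2.44,  E[AB] = 7.52
Var(A) = 10.56 − (3.12)² = 0.8256;  Var(B) = 6.76 − (2.44)² = 0.8064
Cov(A,B) = 7.52 − (3.12)(2.44) = -0.0928
Var(A - B) = (1)²·0.8256 + (-1)²·0.8064 + 2·(1)·(-1)·-0.0928 = 1.8176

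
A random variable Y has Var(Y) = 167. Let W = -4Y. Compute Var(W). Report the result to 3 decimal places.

2672.000

Var(-4Y) = (-4)²·Var(Y) = 16·167 = 2672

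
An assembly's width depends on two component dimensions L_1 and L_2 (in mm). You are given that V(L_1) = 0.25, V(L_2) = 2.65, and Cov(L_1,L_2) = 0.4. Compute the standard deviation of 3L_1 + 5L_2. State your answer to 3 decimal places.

8.972

V(3L_1 + 5L_2) = (3)²·V(L_1) + (5)²·V(L_2) + 2·(3)·(5)·Cov(L_1,L_2)
= 9·0.25 + 25·2.65 + 30·0.4 = 80.5
SD(3L_1 + 5L_2) = √80.5 ≈ 8.972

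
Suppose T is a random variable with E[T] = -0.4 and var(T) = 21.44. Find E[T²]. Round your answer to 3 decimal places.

21.600

E[T²] = var(T) + (E[T])² = 21.44 + (-0.4)² = 21.6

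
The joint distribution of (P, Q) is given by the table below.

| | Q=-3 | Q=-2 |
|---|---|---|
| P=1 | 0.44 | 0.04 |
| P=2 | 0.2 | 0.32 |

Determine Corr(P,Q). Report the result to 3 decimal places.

E[P] = 1.52,  E[Q] = -2.64
E[PQ] = -3.88
cov(P,Q) = E[PQ] − E[P]E[Q] = -3.88 − (1.52)(-2.64) = 0.1328
var(P) = 0.2496,  var(Q) = 0.2304
ρ = 0.1328 / √(0.2496·0.2304) ≈ 0.554

0.554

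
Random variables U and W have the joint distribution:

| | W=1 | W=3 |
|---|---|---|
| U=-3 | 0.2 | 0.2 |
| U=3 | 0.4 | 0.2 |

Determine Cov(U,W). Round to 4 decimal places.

-0.4800

E[U] = 0.6,  E[W] = 1.8
E[UW] = 0.6
Cov(U,W) = E[UW] − E[U]E[W] = 0.6 − (0.6)(1.8) = -0.48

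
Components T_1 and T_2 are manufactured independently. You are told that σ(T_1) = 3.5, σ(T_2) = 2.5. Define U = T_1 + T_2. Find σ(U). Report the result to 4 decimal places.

4.3012

Var(T_1) = 12.25, Var(T_2) = 6.25
By independence, Var(U) = (1)²Var(T_1) + (1)²Var(T_2)
= (1)²·12.25 + (1)²·6.25 = 18.5
σ(U) = √18.5 ≈ 4.3012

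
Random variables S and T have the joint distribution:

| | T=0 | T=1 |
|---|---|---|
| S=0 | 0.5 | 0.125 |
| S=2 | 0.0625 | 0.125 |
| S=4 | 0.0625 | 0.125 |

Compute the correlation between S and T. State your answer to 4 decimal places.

0.4300

E[S] = 1.125,  E[T] = 0.375
E[ST] = 0.75
Cov(S,T) = E[ST] − E[S]E[T] = 0.75 − (1.125)(0.375) = 0.328125
V(S) = 2.484375,  V(T) = 0.234375
ρ = 0.328125 / √(2.484375·0.234375) ≈ 0.4300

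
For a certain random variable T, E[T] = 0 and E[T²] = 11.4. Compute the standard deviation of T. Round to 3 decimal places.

V(T) = 11.4 − (0)² = 11.4
SD(T) = √11.4 ≈ 3.376

3.376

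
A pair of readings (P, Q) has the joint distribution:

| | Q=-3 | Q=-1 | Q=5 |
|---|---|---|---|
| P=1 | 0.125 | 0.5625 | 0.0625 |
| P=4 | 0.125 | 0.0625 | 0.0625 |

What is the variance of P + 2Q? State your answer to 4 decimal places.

24.1875

E[P] = 1.75,  E[Q] = -0.75,  E[PQ] = -1.125
Var(P) = 4.75 − (1.75)² = 1.6875;  Var(Q) = 6 − (-0.75)² = 5.4375
cov(P,Q) = -1.125 − (1.75)(-0.75) = 0.1875
Var(P + 2Q) = (1)²·1.6875 + (2)²·5.4375 + 2·(1)·(2)·0.1875 = 24.1875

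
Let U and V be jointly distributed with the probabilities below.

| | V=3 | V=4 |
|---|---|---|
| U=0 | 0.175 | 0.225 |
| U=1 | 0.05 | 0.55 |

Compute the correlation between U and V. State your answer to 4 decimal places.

E[U] = 0.6,  E[V] = 3.775
E[UV] = 2.35
Cov(U,V) = E[UV] − E[U]E[V] = 2.35 − (0.6)(3.775) = 0.085
Var(U) = 0.24,  Var(V) = 0.174375
ρ = 0.085 / √(0.24·0.174375) ≈ 0.4155

0.4155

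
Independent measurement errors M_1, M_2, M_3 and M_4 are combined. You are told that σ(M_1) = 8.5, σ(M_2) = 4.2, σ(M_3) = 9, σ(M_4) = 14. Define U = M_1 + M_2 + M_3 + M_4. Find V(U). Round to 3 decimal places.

V(M_1) = 72.25, V(M_2) = 17.64, V(M_3) = 81, V(M_4) = 196
By independence, V(U) = (1)²V(M_1) + (1)²V(M_2) + (1)²V(M_3) + (1)²V(M_4)
= (1)²·72.25 + (1)²·17.64 + (1)²·81 + (1)²·196 = 366.89

366.890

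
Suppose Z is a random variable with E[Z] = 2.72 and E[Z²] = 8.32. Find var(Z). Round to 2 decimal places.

0.92

var(Z) = 8.32 − (2.72)² = 0.9216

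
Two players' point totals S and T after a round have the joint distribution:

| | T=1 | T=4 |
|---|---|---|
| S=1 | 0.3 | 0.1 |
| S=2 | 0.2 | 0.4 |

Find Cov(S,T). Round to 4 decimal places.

E[S] = 1.6,  E[T] = 2.5
E[ST] = 4.3
Cov(S,T) = E[ST] − E[S]E[T] = 4.3 − (1.6)(2.5) = 0.3

0.3000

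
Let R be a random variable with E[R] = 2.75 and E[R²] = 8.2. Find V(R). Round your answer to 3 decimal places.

V(R) = 8.2 − (2.75)² = 0.6375

0.638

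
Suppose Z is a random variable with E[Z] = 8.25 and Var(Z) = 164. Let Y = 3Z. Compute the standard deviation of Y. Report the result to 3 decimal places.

38.419

Var(3Z) = (3)²·164 = 1476
sd(Y) = √1476 ≈ 38.419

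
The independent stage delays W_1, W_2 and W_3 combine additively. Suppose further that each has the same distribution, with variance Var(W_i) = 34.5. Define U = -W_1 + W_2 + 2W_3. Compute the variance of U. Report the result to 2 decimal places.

207.00

By independence, Var(U) = (-1)²Var(W_1) + (1)²Var(W_2) + (2)²Var(W_3)
= (-1)²·34.5 + (1)²·34.5 + (2)²·34.5 = 207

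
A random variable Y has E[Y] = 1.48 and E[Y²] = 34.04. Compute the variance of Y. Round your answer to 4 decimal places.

31.8496

Var(Y) = 34.04 − (1.48)² = 31.8496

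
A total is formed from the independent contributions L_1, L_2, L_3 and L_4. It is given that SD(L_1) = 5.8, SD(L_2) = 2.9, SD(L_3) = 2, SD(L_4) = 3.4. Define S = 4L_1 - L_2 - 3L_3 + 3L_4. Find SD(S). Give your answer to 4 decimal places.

Var(L_1) = 33.64, Var(L_2) = 8.41, Var(L_3) = 4, Var(L_4) = 11.56
By independence, Var(S) = (4)²Var(L_1) + (-1)²Var(L_2) + (-3)²Var(L_3) + (3)²Var(L_4)
= (4)²·33.64 + (-1)²·8.41 + (-3)²·4 + (3)²·11.56 = 686.69
SD(S) = √686.69 ≈ 26.2048

26.2048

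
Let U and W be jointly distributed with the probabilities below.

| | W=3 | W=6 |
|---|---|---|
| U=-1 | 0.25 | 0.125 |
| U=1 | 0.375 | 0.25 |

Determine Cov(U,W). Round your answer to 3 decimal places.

E[U] = 0.25,  E[W] = 4.125
E[UW] = 1.125
Cov(U,W) = E[UW] − E[U]E[W] = 1.125 − (0.25)(4.125) = 0.09375

0.094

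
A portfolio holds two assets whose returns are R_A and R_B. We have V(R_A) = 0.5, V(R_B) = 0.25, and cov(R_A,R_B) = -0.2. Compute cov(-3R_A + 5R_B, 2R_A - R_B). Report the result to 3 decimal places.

cov(-3R_A + 5R_B, 2R_A - R_B) = (-3)(2)V(R_A) + (5)(-1)V(R_B) + [(-3)(-1) + (5)(2)]cov(R_A,R_B)
= -6·0.5 + -5·0.25 + 13·-0.2 = -6.85

-6.850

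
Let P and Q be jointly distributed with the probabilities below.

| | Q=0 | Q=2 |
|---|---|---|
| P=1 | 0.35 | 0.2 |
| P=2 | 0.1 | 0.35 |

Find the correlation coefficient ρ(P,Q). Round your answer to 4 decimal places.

0.4141

E[P] = 1.45,  E[Q] = 1.1
E[PQ] = 1.8
Cov(P,Q) = E[PQ] − E[P]E[Q] = 1.8 − (1.45)(1.1) = 0.205
var(P) = 0.2475,  var(Q) = 0.99
ρ = 0.205 / √(0.2475·0.99) ≈ 0.4141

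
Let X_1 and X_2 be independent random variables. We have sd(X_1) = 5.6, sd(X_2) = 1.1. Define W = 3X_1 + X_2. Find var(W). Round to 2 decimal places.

var(X_1) = 31.36, var(X_2) = 1.21
By independence, var(W) = (3)²var(X_1) + (1)²var(X_2)
= (3)²·31.36 + (1)²·1.21 = 283.45

283.45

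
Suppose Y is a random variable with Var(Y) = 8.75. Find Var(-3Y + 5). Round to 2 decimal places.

Var(-3Y + 5) = (-3)²·Var(Y) = 9·8.75 = 78.75

78.75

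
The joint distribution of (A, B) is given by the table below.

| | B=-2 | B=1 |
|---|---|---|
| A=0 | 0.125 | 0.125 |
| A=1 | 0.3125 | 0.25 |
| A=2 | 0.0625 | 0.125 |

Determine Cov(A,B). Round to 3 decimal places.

E[A] = 0.9375,  E[B] = -0.5
E[AB] = -0.375
Cov(A,B) = E[AB] − E[A]E[B] = -0.375 − (0.9375)(-0.5) = 0.09375

0.094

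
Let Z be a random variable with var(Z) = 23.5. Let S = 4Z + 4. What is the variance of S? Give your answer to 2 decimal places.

var(4Z + 4) = (4)²·var(Z) = 16·23.5 = 376

376.00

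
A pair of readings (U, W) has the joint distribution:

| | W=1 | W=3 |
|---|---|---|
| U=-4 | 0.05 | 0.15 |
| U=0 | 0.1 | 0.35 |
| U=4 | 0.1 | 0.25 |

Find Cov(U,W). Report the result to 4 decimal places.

-0.1000

E[U] = 0.6,  E[W] = 2.5
E[UW] = 1.4
Cov(U,W) = E[UW] − E[U]E[W] = 1.4 − (0.6)(2.5) = -0.1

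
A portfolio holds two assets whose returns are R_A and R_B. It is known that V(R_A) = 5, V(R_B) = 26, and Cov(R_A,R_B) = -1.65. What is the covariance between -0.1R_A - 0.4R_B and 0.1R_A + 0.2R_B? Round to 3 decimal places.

-2.031

Cov(-0.1R_A - 0.4R_B, 0.1R_A + 0.2R_B) = (-0.1)(0.1)V(R_A) + (-0.4)(0.2)V(R_B) + [(-0.1)(0.2) + (-0.4)(0.1)]Cov(R_A,R_B)
= -0.01·5 + -0.08·26 + -0.06·-1.65 = -2.031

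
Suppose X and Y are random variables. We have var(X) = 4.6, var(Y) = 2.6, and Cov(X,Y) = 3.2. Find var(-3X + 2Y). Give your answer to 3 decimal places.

13.400

var(-3X + 2Y) = (-3)²·var(X) + (2)²·var(Y) + 2·(-3)·(2)·Cov(X,Y)
= 9·4.6 + 4·2.6 + -12·3.2 = 13.4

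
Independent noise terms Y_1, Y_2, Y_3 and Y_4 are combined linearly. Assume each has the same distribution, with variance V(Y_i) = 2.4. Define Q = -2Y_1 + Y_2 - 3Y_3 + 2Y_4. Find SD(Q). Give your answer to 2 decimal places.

By independence, V(Q) = (-2)²V(Y_1) + (1)²V(Y_2) + (-3)²V(Y_3) + (2)²V(Y_4)
= (-2)²·2.4 + (1)²·2.4 + (-3)²·2.4 + (2)²·2.4 = 43.2
SD(Q) = √43.2 ≈ 6.57

6.57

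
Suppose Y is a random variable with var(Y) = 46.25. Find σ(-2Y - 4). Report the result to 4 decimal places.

var(-2Y - 4) = (-2)²·46.25 = 185
σ(-2Y - 4) = √185 ≈ 13.6015

13.6015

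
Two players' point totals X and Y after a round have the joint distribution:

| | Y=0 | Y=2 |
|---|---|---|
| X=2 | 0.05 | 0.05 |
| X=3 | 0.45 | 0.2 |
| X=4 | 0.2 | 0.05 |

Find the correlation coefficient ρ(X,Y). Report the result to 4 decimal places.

-0.1716

E[X] = 3.15,  E[Y] = 0.6
E[XY] = 1.8
Cov(X,Y) = E[XY] − E[X]E[Y] = 1.8 − (3.15)(0.6) = -0.09
V(X) = 0.3275,  V(Y) = 0.84
ρ = -0.09 / √(0.3275·0.84) ≈ -0.1716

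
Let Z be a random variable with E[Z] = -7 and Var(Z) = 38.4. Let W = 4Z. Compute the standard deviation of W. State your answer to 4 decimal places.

Var(4Z) = (4)²·38.4 = 614.4
sd(W) = √614.4 ≈ 24.7871

24.7871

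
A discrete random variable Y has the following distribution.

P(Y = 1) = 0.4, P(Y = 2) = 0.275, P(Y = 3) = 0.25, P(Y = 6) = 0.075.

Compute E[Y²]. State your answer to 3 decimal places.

E[Y²] = (1)²(0.4) + (2)²(0.275) + (3)²(0.25) + (6)²(0.075) = 6.45

6.450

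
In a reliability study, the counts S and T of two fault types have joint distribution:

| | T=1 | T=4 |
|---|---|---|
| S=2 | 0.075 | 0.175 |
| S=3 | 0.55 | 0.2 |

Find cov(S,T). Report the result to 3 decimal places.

-0.244

E[S] = 2.75,  E[T] = 2.125
E[ST] = 5.6
cov(S,T) = E[ST] − E[S]E[T] = 5.6 − (2.75)(2.125) = -0.24375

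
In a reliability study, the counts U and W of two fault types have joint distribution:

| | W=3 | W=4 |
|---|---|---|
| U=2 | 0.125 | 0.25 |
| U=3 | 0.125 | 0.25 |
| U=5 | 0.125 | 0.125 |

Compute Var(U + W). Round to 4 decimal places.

1.4375

E[U] = 3.125,  E[W] = 3.625,  E[UW] = 11.25
Var(U) = 11.125 − (3.125)² = 1.359375;  Var(W) = 13.375 − (3.625)² = 0.234375
cov(U,W) = 11.25 − (3.125)(3.625) = -0.078125
Var(U + W) = (1)²·1.359375 + (1)²·0.234375 + 2·(1)·(1)·-0.078125 = 1.4375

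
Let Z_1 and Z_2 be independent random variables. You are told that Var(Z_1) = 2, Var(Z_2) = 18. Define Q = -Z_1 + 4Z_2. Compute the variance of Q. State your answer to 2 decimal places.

290.00

By independence, Var(Q) = (-1)²Var(Z_1) + (4)²Var(Z_2)
= (-1)²·2 + (4)²·18 = 290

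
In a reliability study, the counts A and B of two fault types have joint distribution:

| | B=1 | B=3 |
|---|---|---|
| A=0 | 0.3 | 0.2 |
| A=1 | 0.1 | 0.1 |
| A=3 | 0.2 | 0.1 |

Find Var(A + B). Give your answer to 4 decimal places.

E[A] = 1.1,  E[B] = 1.8,  E[AB] = 1.9
Var(A) = 2.9 − (1.1)² = 1.69;  Var(B) = 4.2 − (1.8)² = 0.96
Cov(A,B) = 1.9 − (1.1)(1.8) = -0.08
Var(A + B) = (1)²·1.69 + (1)²·0.96 + 2·(1)·(1)·-0.08 = 2.49

2.4900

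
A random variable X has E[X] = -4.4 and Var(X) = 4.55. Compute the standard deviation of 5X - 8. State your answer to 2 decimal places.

10.67

Var(5X - 8) = (5)²·4.55 = 113.75
sd(5X - 8) = √113.75 ≈ 10.67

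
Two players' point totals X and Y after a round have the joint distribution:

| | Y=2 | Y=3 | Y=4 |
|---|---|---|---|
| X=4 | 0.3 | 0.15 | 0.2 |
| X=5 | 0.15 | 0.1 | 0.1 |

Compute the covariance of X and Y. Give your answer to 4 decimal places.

0.0025

E[X] = 4.35,  E[Y] = 2.85
E[XY] = 12.4
Cov(X,Y) = E[XY] − E[X]E[Y] = 12.4 − (4.35)(2.85) = 0.0025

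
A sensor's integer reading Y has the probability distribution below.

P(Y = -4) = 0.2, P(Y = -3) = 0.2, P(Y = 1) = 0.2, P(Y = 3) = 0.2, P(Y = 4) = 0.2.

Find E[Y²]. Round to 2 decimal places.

E[Y²] = (-4)²(0.2) + (-3)²(0.2) + (1)²(0.2) + (3)²(0.2) + (4)²(0.2) = 10.2

10.20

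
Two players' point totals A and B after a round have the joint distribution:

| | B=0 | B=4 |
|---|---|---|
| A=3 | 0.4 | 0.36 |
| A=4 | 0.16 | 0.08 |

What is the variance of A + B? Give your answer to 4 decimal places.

E[A] = 3.24,  E[B] = 1.76,  E[AB] = 5.6
Var(A) = 10.68 − (3.24)² = 0.1824;  Var(B) = 7.04 − (1.76)² = 3.9424
Cov(A,B) = 5.6 − (3.24)(1.76) = -0.1024
Var(A + B) = (1)²·0.1824 + (1)²·3.9424 + 2·(1)·(1)·-0.1024 = 3.92

3.9200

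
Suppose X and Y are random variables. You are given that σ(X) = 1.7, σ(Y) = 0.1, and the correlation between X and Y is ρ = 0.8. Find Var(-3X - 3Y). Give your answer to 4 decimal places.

Var(X) = (1.7)² = 2.89;  Var(Y) = (0.1)² = 0.01
cov(X,Y) = ρ·σ(X)·σ(Y) = 0.8·1.7·0.1 = 0.136
Var(-3X - 3Y) = (-3)²·Var(X) + (-3)²·Var(Y) + 2·(-3)·(-3)·cov(X,Y)
= 9·2.89 + 9·0.01 + 18·0.136 = 28.548

28.5480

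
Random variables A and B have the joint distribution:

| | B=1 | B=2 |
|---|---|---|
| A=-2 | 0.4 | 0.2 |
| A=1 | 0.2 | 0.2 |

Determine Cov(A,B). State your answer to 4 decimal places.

E[A] = -0.8,  E[B] = 1.4
E[AB] = -1
Cov(A,B) = E[AB] − E[A]E[B] = -1 − (-0.8)(1.4) = 0.12

0.1200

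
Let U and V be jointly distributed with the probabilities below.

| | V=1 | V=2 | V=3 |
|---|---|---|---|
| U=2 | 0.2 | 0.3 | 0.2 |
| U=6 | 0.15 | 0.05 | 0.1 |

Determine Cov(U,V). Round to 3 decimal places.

E[U] = 3.2,  E[V] = 1.95
E[UV] = 6.1
Cov(U,V) = E[UV] − E[U]E[V] = 6.1 − (3.2)(1.95) = -0.14

-0.140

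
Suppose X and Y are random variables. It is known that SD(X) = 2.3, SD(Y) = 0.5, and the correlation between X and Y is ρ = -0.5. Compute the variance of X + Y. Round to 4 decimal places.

4.3900

var(X) = (2.3)² = 5.29;  var(Y) = (0.5)² = 0.25
Cov(X,Y) = ρ·SD(X)·SD(Y) = -0.5·2.3·0.5 = -0.575
var(X + Y) = (1)²·var(X) + (1)²·var(Y) + 2·(1)·(1)·Cov(X,Y)
= 1·5.29 + 1·0.25 + 2·-0.575 = 4.39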